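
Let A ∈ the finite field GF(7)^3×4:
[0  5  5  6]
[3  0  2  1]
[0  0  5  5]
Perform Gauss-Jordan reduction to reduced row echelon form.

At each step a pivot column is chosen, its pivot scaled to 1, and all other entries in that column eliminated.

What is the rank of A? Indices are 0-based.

rank = 3

step 1: exchange rows 0,1
step 1: normalize row 0 (÷3) = (1, 0, 3, 5)
step 2: normalize row 1 (÷5) = (0, 1, 1, 4)
step 3: normalize row 2 (÷5) = (0, 0, 1, 1)
  row 0: subtract 3×row2 = (1, 0, 0, 2)
  row 1: subtract 1×row2 = (0, 1, 0, 3)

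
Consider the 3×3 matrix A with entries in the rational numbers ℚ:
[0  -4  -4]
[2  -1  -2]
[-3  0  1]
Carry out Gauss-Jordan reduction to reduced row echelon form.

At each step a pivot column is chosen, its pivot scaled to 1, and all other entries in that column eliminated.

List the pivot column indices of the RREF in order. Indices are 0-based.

step 1: exchange rows 0,1
step 1: normalize row 0 (÷2) = (1, -1/2, -1)
  row 2: subtract -3×row0 = (0, -3/2, -2)
step 2: normalize row 1 (÷-4) = (0, 1, 1)
  row 0: subtract -1/2×row1 = (1, 0, -1/2)
  row 2: subtract -3/2×row1 = (0, 0, -1/2)
step 3: normalize row 2 (÷-1/2) = (0, 0, 1)
  row 0: subtract -1/2×row2 = (1, 0, 0)
  row 1: subtract 1×row2 = (0, 1, 0)

pivot columns: 0, 1, 2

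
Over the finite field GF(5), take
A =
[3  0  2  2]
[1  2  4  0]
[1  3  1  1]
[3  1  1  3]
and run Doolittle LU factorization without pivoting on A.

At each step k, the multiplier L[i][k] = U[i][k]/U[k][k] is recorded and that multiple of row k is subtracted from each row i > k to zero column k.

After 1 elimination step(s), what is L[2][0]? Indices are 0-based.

Step 1: pivot at (0,0) is 3.
  row1 ← row1 − (2)·row0  ⇒  L[1][0]=2, U row1=(0, 2, 0, 1)
  row2 ← row2 − (2)·row0  ⇒  L[2][0]=2, U row2=(0, 3, 2, 2)
  row3 ← row3 − (1)·row0  ⇒  L[3][0]=1, U row3=(0, 1, 4, 1)

L[2][0] = 2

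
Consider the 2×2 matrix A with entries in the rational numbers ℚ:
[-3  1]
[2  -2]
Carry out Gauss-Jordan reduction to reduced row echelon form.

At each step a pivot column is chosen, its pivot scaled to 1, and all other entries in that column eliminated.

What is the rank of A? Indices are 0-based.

rank = 2

pivot(0,0)=-3: scale R0 → (1, -1/3)
  clear (1,0): R1 −= (2)R0 → (0, -4/3)
pivot(1,1)=-4/3: scale R1 → (0, 1)
  clear (0,1): R0 −= (-1/3)R1 → (1, 0)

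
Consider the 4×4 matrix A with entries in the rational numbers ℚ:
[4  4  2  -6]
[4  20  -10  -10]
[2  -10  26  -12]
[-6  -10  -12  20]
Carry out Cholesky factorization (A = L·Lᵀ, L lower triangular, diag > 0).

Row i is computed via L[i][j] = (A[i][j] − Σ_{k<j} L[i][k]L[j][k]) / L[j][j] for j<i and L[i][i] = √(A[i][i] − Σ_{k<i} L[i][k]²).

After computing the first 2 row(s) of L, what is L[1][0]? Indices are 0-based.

L[1][0] = 2

Step 1: L[0][0] = √(4) = 2.
  L[1][0] = (4) / L[0][0] = 2.
Step 2: L[1][1] = √(16) = 4.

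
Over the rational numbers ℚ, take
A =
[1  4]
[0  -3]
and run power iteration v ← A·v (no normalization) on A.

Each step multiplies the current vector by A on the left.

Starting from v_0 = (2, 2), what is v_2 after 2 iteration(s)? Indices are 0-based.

v_2 = (-14, 18)

v_0 = (2, 2).
v_1 = A·v_0 = (10, -6).
v_2 = A·v_1 = (-14, 18).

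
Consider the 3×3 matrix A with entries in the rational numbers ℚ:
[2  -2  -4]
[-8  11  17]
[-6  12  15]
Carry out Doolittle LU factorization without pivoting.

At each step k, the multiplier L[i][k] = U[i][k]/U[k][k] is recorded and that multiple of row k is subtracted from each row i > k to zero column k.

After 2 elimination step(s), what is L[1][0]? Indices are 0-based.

k=0: U[0][0]=2
  eliminate (1,0): mult=-4, new row 1: (0, 3, 1); set L[1][0]=-4
  eliminate (2,0): mult=-3, new row 2: (0, 6, 3); set L[2][0]=-3
k=1: U[1][1]=3
  eliminate (2,1): mult=2, new row 2: (0, 0, 1); set L[2][1]=2

L[1][0] = -4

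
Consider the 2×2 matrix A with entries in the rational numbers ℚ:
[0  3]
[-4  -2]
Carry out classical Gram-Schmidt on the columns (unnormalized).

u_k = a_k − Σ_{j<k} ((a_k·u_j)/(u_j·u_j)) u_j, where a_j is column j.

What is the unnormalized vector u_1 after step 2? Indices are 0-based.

Step 1: u_0 = a_0 = (0, -4).
Step 2: u_1 = a_1 − (1/2)·u_0 = (3, 0).

u_1 = (3, 0)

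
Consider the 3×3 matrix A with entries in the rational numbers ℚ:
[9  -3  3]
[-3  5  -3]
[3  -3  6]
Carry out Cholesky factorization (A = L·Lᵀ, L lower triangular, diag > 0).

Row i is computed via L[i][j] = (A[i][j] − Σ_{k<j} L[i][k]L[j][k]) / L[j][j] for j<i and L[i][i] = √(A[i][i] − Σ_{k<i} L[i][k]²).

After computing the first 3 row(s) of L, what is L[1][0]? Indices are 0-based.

Step 1: L[0][0] = √(9) = 3.
  L[1][0] = (-3) / L[0][0] = -1.
Step 2: L[1][1] = √(4) = 2.
  L[2][0] = (3) / L[0][0] = 1.
  L[2][1] = (-2) / L[1][1] = -1.
Step 3: L[2][2] = √(4) = 2.

L[1][0] = -1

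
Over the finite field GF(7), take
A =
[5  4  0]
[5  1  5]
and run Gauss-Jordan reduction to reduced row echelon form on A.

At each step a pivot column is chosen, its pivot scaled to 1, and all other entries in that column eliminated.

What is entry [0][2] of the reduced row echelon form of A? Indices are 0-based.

M[0][2] = 6

step 1: normalize row 0 (÷5) = (1, 5, 0)
  row 1: subtract 5×row0 = (0, 4, 5)
step 2: normalize row 1 (÷4) = (0, 1, 3)
  row 0: subtract 5×row1 = (1, 0, 6)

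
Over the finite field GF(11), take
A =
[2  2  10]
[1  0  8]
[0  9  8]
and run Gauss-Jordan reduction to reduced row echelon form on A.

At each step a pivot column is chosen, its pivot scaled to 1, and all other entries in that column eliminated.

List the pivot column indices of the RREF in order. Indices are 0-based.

pivot columns: 0, 1, 2

step 1: normalize row 0 (÷2) = (1, 1, 5)
  row 1: subtract 1×row0 = (0, 10, 3)
step 2: normalize row 1 (÷10) = (0, 1, 8)
  row 0: subtract 1×row1 = (1, 0, 8)
  row 2: subtract 9×row1 = (0, 0, 2)
step 3: normalize row 2 (÷2) = (0, 0, 1)
  row 0: subtract 8×row2 = (1, 0, 0)
  row 1: subtract 8×row2 = (0, 1, 0)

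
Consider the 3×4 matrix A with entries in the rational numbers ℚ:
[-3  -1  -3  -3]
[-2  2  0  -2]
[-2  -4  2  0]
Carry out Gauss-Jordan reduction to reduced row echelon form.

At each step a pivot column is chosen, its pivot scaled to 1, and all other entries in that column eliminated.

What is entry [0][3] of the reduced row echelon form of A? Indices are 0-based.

step 1: normalize row 0 (÷-3) = (1, 1/3, 1, 1)
  row 1: subtract -2×row0 = (0, 8/3, 2, 0)
  row 2: subtract -2×row0 = (0, -10/3, 4, 2)
step 2: normalize row 1 (÷8/3) = (0, 1, 3/4, 0)
  row 0: subtract 1/3×row1 = (1, 0, 3/4, 1)
  row 2: subtract -10/3×row1 = (0, 0, 13/2, 2)
step 3: normalize row 2 (÷13/2) = (0, 0, 1, 4/13)
  row 0: subtract 3/4×row2 = (1, 0, 0, 10/13)
  row 1: subtract 3/4×row2 = (0, 1, 0, -3/13)

M[0][3] = 10/13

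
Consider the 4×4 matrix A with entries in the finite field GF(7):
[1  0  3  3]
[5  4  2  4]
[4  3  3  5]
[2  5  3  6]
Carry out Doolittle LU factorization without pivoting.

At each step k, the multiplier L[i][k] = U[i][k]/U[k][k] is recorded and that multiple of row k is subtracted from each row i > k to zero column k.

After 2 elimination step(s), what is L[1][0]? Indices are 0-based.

k=0: U[0][0]=1
  eliminate (1,0): mult=5, new row 1: (0, 4, 1, 3); set L[1][0]=5
  eliminate (2,0): mult=4, new row 2: (0, 3, 5, 0); set L[2][0]=4
  eliminate (3,0): mult=2, new row 3: (0, 5, 4, 0); set L[3][0]=2
k=1: U[1][1]=4
  eliminate (2,1): mult=6, new row 2: (0, 0, 6, 3); set L[2][1]=6
  eliminate (3,1): mult=3, new row 3: (0, 0, 1, 5); set L[3][1]=3

L[1][0] = 5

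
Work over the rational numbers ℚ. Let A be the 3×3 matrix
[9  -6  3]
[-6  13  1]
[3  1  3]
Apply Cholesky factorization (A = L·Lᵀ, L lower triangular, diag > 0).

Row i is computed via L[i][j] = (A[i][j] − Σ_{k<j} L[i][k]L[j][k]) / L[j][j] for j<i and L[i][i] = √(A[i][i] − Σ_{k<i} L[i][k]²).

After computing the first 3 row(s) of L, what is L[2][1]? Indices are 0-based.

L[2][1] = 1

Step 1: L[0][0] = √(9) = 3.
  L[1][0] = (-6) / L[0][0] = -2.
Step 2: L[1][1] = √(9) = 3.
  L[2][0] = (3) / L[0][0] = 1.
  L[2][1] = (3) / L[1][1] = 1.
Step 3: L[2][2] = √(1) = 1.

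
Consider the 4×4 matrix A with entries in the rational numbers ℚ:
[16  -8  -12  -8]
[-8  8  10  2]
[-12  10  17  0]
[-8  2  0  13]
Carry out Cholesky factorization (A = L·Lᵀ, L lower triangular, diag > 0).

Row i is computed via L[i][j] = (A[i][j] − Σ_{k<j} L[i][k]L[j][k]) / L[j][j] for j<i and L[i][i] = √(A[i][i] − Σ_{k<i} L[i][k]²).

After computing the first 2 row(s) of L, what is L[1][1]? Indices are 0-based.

Step 1: L[0][0] = √(16) = 4.
  L[1][0] = (-8) / L[0][0] = -2.
Step 2: L[1][1] = √(4) = 2.

L[1][1] = 2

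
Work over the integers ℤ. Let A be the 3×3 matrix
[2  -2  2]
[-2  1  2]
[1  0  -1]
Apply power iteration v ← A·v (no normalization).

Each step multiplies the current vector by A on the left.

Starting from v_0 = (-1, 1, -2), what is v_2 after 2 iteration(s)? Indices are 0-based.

v_2 = (-12, 17, -9)

v_0 = (-1, 1, -2).
v_1 = A·v_0 = (-8, -1, 1).
v_2 = A·v_1 = (-12, 17, -9).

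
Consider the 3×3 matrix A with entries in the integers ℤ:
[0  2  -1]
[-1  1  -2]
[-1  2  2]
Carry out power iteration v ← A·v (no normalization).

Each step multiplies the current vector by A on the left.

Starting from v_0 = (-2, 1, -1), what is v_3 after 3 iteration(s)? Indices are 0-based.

v_0 = (-2, 1, -1).
v_1 = A·v_0 = (3, 5, 2).
v_2 = A·v_1 = (8, -2, 11).
v_3 = A·v_2 = (-15, -32, 10).

v_3 = (-15, -32, 10)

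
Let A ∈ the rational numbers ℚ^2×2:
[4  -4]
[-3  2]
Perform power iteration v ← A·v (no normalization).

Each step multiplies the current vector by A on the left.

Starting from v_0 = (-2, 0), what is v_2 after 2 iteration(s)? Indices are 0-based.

v_2 = (-56, 36)

v_0 = (-2, 0).
v_1 = A·v_0 = (-8, 6).
v_2 = A·v_1 = (-56, 36).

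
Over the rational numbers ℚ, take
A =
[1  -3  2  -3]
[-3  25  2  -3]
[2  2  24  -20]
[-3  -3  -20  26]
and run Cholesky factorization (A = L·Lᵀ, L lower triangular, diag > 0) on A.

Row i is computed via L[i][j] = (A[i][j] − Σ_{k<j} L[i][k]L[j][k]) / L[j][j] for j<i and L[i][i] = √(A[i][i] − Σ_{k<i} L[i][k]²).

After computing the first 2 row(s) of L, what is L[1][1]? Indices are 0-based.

Step 1: L[0][0] = √(1) = 1.
  L[1][0] = (-3) / L[0][0] = -3.
Step 2: L[1][1] = √(16) = 4.

L[1][1] = 4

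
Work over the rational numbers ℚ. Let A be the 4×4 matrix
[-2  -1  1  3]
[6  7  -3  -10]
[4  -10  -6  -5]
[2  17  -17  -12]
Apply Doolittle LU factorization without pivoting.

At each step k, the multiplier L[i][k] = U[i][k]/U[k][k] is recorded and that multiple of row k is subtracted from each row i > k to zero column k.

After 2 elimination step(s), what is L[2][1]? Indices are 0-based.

L[2][1] = -3

k=0: U[0][0]=-2
  eliminate (1,0): mult=-3, new row 1: (0, 4, 0, -1); set L[1][0]=-3
  eliminate (2,0): mult=-2, new row 2: (0, -12, -4, 1); set L[2][0]=-2
  eliminate (3,0): mult=-1, new row 3: (0, 16, -16, -9); set L[3][0]=-1
k=1: U[1][1]=4
  eliminate (2,1): mult=-3, new row 2: (0, 0, -4, -2); set L[2][1]=-3
  eliminate (3,1): mult=4, new row 3: (0, 0, -16, -5); set L[3][1]=4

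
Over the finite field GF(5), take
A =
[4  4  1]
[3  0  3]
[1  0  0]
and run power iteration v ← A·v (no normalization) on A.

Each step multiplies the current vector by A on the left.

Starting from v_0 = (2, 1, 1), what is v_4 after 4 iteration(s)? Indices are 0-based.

v_0 = (2, 1, 1).
v_1 = A·v_0 = (3, 4, 2).
v_2 = A·v_1 = (0, 0, 3).
v_3 = A·v_2 = (3, 4, 0).
v_4 = A·v_3 = (3, 4, 3).

v_4 = (3, 4, 3)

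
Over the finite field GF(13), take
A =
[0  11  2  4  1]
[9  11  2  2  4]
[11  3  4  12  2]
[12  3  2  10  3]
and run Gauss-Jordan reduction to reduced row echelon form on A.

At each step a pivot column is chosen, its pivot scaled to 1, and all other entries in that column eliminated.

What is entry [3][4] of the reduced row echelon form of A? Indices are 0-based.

pivot(0,0): swap R0↔R1
pivot(0,0)=9: scale R0 → (1, 7, 6, 6, 12)
  clear (2,0): R2 −= (11)R0 → (0, 4, 3, 11, 0)
  clear (3,0): R3 −= (12)R0 → (0, 10, 8, 3, 2)
pivot(1,1)=11: scale R1 → (0, 1, 12, 11, 6)
  clear (0,1): R0 −= (7)R1 → (1, 0, 0, 7, 9)
  clear (2,1): R2 −= (4)R1 → (0, 0, 7, 6, 2)
  clear (3,1): R3 −= (10)R1 → (0, 0, 5, 10, 7)
pivot(2,2)=7: scale R2 → (0, 0, 1, 12, 4)
  clear (1,2): R1 −= (12)R2 → (0, 1, 0, 10, 10)
  clear (3,2): R3 −= (5)R2 → (0, 0, 0, 2, 0)
pivot(3,3)=2: scale R3 → (0, 0, 0, 1, 0)
  clear (0,3): R0 −= (7)R3 → (1, 0, 0, 0, 9)
  clear (1,3): R1 −= (10)R3 → (0, 1, 0, 0, 10)
  clear (2,3): R2 −= (12)R3 → (0, 0, 1, 0, 4)

M[3][4] = 0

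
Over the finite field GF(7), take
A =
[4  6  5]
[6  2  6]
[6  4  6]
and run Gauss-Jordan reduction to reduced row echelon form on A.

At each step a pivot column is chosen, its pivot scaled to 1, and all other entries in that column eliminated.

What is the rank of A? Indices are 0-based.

rank = 3

[1] R0 /= 4  ⇒  (1, 5, 3)
     R1 -= 6·R0  ⇒  (0, 0, 2)
     R2 -= 6·R0  ⇒  (0, 2, 2)
[2] R1 <-> R2
[2] R1 /= 2  ⇒  (0, 1, 1)
     R0 -= 5·R1  ⇒  (1, 0, 5)
[3] R2 /= 2  ⇒  (0, 0, 1)
     R0 -= 5·R2  ⇒  (1, 0, 0)
     R1 -= 1·R2  ⇒  (0, 1, 0)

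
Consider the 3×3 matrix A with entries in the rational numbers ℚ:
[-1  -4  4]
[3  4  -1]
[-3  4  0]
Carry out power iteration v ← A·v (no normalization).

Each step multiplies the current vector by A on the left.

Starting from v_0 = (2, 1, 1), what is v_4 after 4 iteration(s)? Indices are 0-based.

v_0 = (2, 1, 1).
v_1 = A·v_0 = (-2, 9, -2).
v_2 = A·v_1 = (-42, 32, 42).
v_3 = A·v_2 = (82, -40, 254).
v_4 = A·v_3 = (1094, -168, -406).

v_4 = (1094, -168, -406)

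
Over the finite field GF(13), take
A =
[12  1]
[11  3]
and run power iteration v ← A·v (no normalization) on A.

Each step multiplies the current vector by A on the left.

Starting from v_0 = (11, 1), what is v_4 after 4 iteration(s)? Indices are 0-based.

v_4 = (0, 11)

v_0 = (11, 1).
v_1 = A·v_0 = (3, 7).
v_2 = A·v_1 = (4, 2).
v_3 = A·v_2 = (11, 11).
v_4 = A·v_3 = (0, 11).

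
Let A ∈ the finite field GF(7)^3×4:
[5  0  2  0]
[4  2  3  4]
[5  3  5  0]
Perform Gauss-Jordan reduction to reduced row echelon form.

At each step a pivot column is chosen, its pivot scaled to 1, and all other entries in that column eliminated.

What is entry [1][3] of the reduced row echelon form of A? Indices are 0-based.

M[1][3] = 2

[1] R0 /= 5  ⇒  (1, 0, 6, 0)
     R1 -= 4·R0  ⇒  (0, 2, 0, 4)
     R2 -= 5·R0  ⇒  (0, 3, 3, 0)
[2] R1 /= 2  ⇒  (0, 1, 0, 2)
     R2 -= 3·R1  ⇒  (0, 0, 3, 1)
[3] R2 /= 3  ⇒  (0, 0, 1, 5)
     R0 -= 6·R2  ⇒  (1, 0, 0, 5)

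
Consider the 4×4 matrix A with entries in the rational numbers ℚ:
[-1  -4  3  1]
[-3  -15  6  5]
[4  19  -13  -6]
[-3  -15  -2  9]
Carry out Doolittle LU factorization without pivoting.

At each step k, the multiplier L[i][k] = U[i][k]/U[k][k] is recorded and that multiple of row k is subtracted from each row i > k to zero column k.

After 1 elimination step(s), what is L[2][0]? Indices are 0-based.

Step 1: pivot at (0,0) is -1.
  row1 ← row1 − (3)·row0  ⇒  L[1][0]=3, U row1=(0, -3, -3, 2)
  row2 ← row2 − (-4)·row0  ⇒  L[2][0]=-4, U row2=(0, 3, -1, -2)
  row3 ← row3 − (3)·row0  ⇒  L[3][0]=3, U row3=(0, -3, -11, 6)

L[2][0] = -4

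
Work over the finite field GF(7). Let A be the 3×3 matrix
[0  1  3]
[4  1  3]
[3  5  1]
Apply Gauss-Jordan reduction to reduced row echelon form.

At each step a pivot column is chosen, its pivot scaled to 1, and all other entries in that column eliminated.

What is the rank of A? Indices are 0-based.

pivot(0,0): swap R0↔R1
pivot(0,0)=4: scale R0 → (1, 2, 6)
  clear (2,0): R2 −= (3)R0 → (0, 6, 4)
pivot(1,1)=1: scale R1 → (0, 1, 3)
  clear (0,1): R0 −= (2)R1 → (1, 0, 0)
  clear (2,1): R2 −= (6)R1 → (0, 0, 0)
col 2: no nonzero at/below row 2; advance.

rank = 2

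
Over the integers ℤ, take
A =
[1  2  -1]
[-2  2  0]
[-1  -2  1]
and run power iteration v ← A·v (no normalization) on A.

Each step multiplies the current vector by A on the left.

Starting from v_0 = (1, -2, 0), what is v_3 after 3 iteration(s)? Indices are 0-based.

v_3 = (-48, 24, 48)

v_0 = (1, -2, 0).
v_1 = A·v_0 = (-3, -6, 3).
v_2 = A·v_1 = (-18, -6, 18).
v_3 = A·v_2 = (-48, 24, 48).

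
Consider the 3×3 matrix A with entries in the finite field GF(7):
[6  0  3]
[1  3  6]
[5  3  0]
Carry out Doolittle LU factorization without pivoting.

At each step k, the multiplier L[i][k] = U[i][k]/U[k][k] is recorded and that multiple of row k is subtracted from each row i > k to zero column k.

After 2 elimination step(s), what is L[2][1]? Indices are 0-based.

L[2][1] = 1

Step 1: pivot at (0,0) is 6.
  row1 ← row1 − (6)·row0  ⇒  L[1][0]=6, U row1=(0, 3, 2)
  row2 ← row2 − (2)·row0  ⇒  L[2][0]=2, U row2=(0, 3, 1)
Step 2: pivot at (1,1) is 3.
  row2 ← row2 − (1)·row1  ⇒  L[2][1]=1, U row2=(0, 0, 6)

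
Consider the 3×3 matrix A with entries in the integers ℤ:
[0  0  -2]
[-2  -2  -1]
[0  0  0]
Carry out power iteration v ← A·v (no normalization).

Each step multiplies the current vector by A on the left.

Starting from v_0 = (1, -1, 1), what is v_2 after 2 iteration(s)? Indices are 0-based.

v_2 = (0, 6, 0)

v_0 = (1, -1, 1).
v_1 = A·v_0 = (-2, -1, 0).
v_2 = A·v_1 = (0, 6, 0).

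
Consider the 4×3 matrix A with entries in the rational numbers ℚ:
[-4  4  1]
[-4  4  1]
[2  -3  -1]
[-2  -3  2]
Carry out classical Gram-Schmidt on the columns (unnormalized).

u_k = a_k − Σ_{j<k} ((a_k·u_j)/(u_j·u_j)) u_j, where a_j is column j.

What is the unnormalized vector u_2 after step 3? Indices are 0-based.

Step 1: u_0 = a_0 = (-4, -4, 2, -2).
Step 2: u_1 = a_1 − (-4/5)·u_0 = (4/5, 4/5, -7/5, -23/5).
Step 3: u_2 = a_2 − (-7/20)·u_0 − (-31/122)·u_1 = (-12/61, -12/61, -40/61, 8/61).

u_2 = (-12/61, -12/61, -40/61, 8/61)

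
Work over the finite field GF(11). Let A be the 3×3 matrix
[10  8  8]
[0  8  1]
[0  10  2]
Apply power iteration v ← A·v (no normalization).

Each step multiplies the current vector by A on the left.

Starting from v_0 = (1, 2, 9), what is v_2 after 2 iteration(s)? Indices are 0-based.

v_2 = (10, 7, 7)

v_0 = (1, 2, 9).
v_1 = A·v_0 = (10, 3, 5).
v_2 = A·v_1 = (10, 7, 7).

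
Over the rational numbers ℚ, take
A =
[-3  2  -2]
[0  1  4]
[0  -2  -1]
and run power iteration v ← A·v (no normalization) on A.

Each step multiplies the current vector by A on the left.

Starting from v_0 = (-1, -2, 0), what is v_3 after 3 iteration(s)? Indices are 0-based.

v_3 = (55, 14, -28)

v_0 = (-1, -2, 0).
v_1 = A·v_0 = (-1, -2, 4).
v_2 = A·v_1 = (-9, 14, 0).
v_3 = A·v_2 = (55, 14, -28).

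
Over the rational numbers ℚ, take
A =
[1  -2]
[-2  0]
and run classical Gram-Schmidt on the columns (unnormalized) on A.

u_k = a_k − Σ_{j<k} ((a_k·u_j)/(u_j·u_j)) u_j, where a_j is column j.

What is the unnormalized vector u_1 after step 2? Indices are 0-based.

u_1 = (-8/5, -4/5)

Step 1: u_0 = a_0 = (1, -2).
Step 2: u_1 = a_1 − (-2/5)·u_0 = (-8/5, -4/5).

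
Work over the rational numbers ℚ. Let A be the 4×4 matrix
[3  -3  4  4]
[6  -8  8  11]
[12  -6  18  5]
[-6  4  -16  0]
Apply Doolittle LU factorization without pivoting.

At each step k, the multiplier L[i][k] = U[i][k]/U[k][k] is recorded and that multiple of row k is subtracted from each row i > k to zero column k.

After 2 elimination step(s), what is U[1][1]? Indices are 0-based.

U[1][1] = -2

Step 1: pivot at (0,0) is 3.
  row1 ← row1 − (2)·row0  ⇒  L[1][0]=2, U row1=(0, -2, 0, 3)
  row2 ← row2 − (4)·row0  ⇒  L[2][0]=4, U row2=(0, 6, 2, -11)
  row3 ← row3 − (-2)·row0  ⇒  L[3][0]=-2, U row3=(0, -2, -8, 8)
Step 2: pivot at (1,1) is -2.
  row2 ← row2 − (-3)·row1  ⇒  L[2][1]=-3, U row2=(0, 0, 2, -2)
  row3 ← row3 − (1)·row1  ⇒  L[3][1]=1, U row3=(0, 0, -8, 5)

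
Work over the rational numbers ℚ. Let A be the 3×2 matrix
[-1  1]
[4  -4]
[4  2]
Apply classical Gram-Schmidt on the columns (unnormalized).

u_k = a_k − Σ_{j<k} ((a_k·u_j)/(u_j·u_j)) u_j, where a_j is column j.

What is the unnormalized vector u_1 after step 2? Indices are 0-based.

Step 1: u_0 = a_0 = (-1, 4, 4).
Step 2: u_1 = a_1 − (-3/11)·u_0 = (8/11, -32/11, 34/11).

u_1 = (8/11, -32/11, 34/11)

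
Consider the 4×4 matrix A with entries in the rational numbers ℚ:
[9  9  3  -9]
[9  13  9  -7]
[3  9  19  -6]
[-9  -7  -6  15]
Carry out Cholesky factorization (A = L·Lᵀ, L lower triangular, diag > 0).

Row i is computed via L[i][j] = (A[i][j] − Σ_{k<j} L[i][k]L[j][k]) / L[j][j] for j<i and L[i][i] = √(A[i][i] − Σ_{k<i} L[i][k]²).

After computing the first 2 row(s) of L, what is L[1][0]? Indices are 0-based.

Step 1: L[0][0] = √(9) = 3.
  L[1][0] = (9) / L[0][0] = 3.
Step 2: L[1][1] = √(4) = 2.

L[1][0] = 3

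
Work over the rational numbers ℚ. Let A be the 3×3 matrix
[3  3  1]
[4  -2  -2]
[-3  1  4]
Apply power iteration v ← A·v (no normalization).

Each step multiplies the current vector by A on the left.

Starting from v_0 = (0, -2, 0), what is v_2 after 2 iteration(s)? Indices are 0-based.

v_2 = (-8, -28, 14)

v_0 = (0, -2, 0).
v_1 = A·v_0 = (-6, 4, -2).
v_2 = A·v_1 = (-8, -28, 14).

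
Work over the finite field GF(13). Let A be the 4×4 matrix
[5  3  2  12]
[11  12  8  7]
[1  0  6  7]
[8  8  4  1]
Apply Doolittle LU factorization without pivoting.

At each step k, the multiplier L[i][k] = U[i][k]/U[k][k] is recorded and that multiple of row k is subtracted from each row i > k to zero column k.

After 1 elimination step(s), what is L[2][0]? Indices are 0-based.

[col 0] pivot 5
  R1 -= 10*R0 → (0, 8, 1, 4)  (L[1][0] := 10)
  R2 -= 8*R0 → (0, 2, 3, 2)  (L[2][0] := 8)
  R3 -= 12*R0 → (0, 11, 6, 0)  (L[3][0] := 12)

L[2][0] = 8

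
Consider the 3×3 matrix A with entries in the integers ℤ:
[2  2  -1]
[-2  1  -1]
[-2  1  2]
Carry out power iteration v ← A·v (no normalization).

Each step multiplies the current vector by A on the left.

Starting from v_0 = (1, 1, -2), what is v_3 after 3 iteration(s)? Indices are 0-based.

v_0 = (1, 1, -2).
v_1 = A·v_0 = (6, 1, -5).
v_2 = A·v_1 = (19, -6, -21).
v_3 = A·v_2 = (47, -23, -86).

v_3 = (47, -23, -86)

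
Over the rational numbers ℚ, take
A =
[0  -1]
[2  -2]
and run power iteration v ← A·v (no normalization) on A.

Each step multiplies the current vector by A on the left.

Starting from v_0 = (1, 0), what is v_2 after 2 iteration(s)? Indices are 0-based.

v_0 = (1, 0).
v_1 = A·v_0 = (0, 2).
v_2 = A·v_1 = (-2, -4).

v_2 = (-2, -4)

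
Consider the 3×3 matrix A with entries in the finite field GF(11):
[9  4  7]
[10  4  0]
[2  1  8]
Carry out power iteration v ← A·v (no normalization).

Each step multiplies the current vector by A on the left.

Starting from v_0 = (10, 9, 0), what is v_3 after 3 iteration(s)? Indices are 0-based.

v_3 = (6, 0, 10)

v_0 = (10, 9, 0).
v_1 = A·v_0 = (5, 4, 7).
v_2 = A·v_1 = (0, 0, 4).
v_3 = A·v_2 = (6, 0, 10).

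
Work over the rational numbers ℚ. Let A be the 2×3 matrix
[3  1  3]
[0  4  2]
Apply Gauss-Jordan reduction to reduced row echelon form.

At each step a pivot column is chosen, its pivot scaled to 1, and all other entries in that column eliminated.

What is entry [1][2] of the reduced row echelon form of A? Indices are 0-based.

step 1: normalize row 0 (÷3) = (1, 1/3, 1)
step 2: normalize row 1 (÷4) = (0, 1, 1/2)
  row 0: subtract 1/3×row1 = (1, 0, 5/6)

M[1][2] = 1/2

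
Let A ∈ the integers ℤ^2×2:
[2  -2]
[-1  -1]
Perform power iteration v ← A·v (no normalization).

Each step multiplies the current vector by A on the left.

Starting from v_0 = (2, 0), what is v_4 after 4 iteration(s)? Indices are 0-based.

v_4 = (76, -18)

v_0 = (2, 0).
v_1 = A·v_0 = (4, -2).
v_2 = A·v_1 = (12, -2).
v_3 = A·v_2 = (28, -10).
v_4 = A·v_3 = (76, -18).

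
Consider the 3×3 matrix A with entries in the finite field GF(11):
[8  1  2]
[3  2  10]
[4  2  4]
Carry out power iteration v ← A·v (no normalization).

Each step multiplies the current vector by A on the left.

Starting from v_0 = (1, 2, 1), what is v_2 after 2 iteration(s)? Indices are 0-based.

v_2 = (5, 3, 9)

v_0 = (1, 2, 1).
v_1 = A·v_0 = (1, 6, 1).
v_2 = A·v_1 = (5, 3, 9).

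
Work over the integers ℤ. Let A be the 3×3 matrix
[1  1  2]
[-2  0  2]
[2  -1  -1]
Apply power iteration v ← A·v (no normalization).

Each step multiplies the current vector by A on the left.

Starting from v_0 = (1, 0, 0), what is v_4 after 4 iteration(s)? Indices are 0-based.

v_0 = (1, 0, 0).
v_1 = A·v_0 = (1, -2, 2).
v_2 = A·v_1 = (3, 2, 2).
v_3 = A·v_2 = (9, -2, 2).
v_4 = A·v_3 = (11, -14, 18).

v_4 = (11, -14, 18)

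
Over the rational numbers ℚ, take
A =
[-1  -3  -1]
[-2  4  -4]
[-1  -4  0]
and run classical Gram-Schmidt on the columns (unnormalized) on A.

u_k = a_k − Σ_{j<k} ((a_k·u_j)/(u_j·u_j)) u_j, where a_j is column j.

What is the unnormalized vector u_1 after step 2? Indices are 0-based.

u_1 = (-19/6, 11/3, -25/6)

Step 1: u_0 = a_0 = (-1, -2, -1).
Step 2: u_1 = a_1 − (-1/6)·u_0 = (-19/6, 11/3, -25/6).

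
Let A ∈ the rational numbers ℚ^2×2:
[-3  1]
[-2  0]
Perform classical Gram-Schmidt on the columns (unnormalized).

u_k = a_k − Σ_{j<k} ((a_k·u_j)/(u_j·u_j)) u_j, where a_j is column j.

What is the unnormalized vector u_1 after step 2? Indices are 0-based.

Step 1: u_0 = a_0 = (-3, -2).
Step 2: u_1 = a_1 − (-3/13)·u_0 = (4/13, -6/13).

u_1 = (4/13, -6/13)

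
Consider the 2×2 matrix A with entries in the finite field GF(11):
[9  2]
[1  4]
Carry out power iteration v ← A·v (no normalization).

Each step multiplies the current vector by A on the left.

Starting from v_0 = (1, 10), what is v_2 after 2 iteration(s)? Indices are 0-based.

v_0 = (1, 10).
v_1 = A·v_0 = (7, 8).
v_2 = A·v_1 = (2, 6).

v_2 = (2, 6)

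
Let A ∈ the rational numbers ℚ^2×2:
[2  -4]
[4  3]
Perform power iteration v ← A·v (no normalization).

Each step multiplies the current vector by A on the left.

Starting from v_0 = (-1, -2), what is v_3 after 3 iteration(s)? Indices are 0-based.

v_0 = (-1, -2).
v_1 = A·v_0 = (6, -10).
v_2 = A·v_1 = (52, -6).
v_3 = A·v_2 = (128, 190).

v_3 = (128, 190)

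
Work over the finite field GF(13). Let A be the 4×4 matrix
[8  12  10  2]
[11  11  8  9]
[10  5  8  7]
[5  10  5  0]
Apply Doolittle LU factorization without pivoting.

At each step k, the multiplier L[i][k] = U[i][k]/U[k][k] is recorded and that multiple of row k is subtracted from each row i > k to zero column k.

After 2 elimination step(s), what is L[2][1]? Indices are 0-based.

L[2][1] = 3

[col 0] pivot 8
  R1 -= 3*R0 → (0, 1, 4, 3)  (L[1][0] := 3)
  R2 -= 11*R0 → (0, 3, 2, 11)  (L[2][0] := 11)
  R3 -= 12*R0 → (0, 9, 2, 2)  (L[3][0] := 12)
[col 1] pivot 1
  R2 -= 3*R1 → (0, 0, 3, 2)  (L[2][1] := 3)
  R3 -= 9*R1 → (0, 0, 5, 1)  (L[3][1] := 9)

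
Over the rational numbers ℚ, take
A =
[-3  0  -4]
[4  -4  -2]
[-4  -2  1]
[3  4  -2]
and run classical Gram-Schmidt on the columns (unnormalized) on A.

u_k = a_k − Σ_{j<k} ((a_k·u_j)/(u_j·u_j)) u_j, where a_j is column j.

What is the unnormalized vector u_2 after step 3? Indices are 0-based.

u_2 = (-970/223, -380/223, 100/223, -330/223)

Step 1: u_0 = a_0 = (-3, 4, -4, 3).
Step 2: u_1 = a_1 − (2/25)·u_0 = (6/25, -108/25, -42/25, 94/25).
Step 3: u_2 = a_2 − (-3/25)·u_0 − (-19/446)·u_1 = (-970/223, -380/223, 100/223, -330/223).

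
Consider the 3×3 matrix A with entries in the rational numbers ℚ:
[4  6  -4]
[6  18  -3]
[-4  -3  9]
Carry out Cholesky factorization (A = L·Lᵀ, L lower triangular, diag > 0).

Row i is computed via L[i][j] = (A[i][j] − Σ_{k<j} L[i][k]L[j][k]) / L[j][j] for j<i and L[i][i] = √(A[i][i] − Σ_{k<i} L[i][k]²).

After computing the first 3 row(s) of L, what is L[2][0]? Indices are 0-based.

L[2][0] = -2

Step 1: L[0][0] = √(4) = 2.
  L[1][0] = (6) / L[0][0] = 3.
Step 2: L[1][1] = √(9) = 3.
  L[2][0] = (-4) / L[0][0] = -2.
  L[2][1] = (3) / L[1][1] = 1.
Step 3: L[2][2] = √(4) = 2.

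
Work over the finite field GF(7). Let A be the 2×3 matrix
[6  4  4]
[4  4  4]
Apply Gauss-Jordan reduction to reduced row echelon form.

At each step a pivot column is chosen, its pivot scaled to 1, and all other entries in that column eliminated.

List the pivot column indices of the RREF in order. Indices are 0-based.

pivot columns: 0, 1

step 1: normalize row 0 (÷6) = (1, 3, 3)
  row 1: subtract 4×row0 = (0, 6, 6)
step 2: normalize row 1 (÷6) = (0, 1, 1)
  row 0: subtract 3×row1 = (1, 0, 0)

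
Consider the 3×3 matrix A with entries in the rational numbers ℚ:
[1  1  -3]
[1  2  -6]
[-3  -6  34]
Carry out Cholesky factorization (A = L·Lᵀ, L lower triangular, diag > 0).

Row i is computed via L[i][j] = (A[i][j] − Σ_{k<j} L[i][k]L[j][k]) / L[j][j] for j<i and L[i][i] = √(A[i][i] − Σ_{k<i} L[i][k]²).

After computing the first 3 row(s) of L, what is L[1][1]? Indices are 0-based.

L[1][1] = 1

Step 1: L[0][0] = √(1) = 1.
  L[1][0] = (1) / L[0][0] = 1.
Step 2: L[1][1] = √(1) = 1.
  L[2][0] = (-3) / L[0][0] = -3.
  L[2][1] = (-3) / L[1][1] = -3.
Step 3: L[2][2] = √(16) = 4.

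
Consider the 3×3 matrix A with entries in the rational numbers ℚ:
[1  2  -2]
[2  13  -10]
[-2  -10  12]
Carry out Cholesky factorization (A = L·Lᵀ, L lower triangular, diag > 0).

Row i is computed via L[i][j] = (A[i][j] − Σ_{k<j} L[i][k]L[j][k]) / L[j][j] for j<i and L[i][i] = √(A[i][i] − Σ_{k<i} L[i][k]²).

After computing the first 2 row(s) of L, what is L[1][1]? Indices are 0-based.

Step 1: L[0][0] = √(1) = 1.
  L[1][0] = (2) / L[0][0] = 2.
Step 2: L[1][1] = √(9) = 3.

L[1][1] = 3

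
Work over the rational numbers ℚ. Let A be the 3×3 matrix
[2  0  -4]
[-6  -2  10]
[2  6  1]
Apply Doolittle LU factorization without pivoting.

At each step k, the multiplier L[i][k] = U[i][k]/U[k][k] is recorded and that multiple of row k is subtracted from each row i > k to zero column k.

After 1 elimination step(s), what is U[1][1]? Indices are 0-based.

Step 1: pivot at (0,0) is 2.
  row1 ← row1 − (-3)·row0  ⇒  L[1][0]=-3, U row1=(0, -2, -2)
  row2 ← row2 − (1)·row0  ⇒  L[2][0]=1, U row2=(0, 6, 5)

U[1][1] = -2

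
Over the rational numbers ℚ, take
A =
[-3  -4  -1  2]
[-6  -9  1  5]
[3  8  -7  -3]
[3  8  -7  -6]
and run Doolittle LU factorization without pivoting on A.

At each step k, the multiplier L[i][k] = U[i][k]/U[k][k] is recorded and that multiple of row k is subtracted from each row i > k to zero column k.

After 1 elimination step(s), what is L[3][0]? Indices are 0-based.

L[3][0] = -1

Step 1: pivot at (0,0) is -3.
  row1 ← row1 − (2)·row0  ⇒  L[1][0]=2, U row1=(0, -1, 3, 1)
  row2 ← row2 − (-1)·row0  ⇒  L[2][0]=-1, U row2=(0, 4, -8, -1)
  row3 ← row3 − (-1)·row0  ⇒  L[3][0]=-1, U row3=(0, 4, -8, -4)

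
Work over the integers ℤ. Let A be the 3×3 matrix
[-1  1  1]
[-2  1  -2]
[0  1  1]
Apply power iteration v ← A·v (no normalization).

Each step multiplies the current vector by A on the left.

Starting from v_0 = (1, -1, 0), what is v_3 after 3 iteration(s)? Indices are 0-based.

v_0 = (1, -1, 0).
v_1 = A·v_0 = (-2, -3, -1).
v_2 = A·v_1 = (-2, 3, -4).
v_3 = A·v_2 = (1, 15, -1).

v_3 = (1, 15, -1)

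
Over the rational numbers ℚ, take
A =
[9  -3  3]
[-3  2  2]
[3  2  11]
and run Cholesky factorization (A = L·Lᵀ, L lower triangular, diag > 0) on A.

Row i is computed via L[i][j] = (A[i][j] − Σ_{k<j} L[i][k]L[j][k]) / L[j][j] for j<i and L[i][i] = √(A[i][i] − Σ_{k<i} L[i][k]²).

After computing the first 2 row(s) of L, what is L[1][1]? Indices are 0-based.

L[1][1] = 1

Step 1: L[0][0] = √(9) = 3.
  L[1][0] = (-3) / L[0][0] = -1.
Step 2: L[1][1] = √(1) = 1.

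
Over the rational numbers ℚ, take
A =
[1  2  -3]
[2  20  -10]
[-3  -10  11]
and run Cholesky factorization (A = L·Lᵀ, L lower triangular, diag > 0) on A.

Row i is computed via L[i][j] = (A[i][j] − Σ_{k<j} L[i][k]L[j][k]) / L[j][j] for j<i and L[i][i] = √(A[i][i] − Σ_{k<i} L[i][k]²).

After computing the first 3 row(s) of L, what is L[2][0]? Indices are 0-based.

Step 1: L[0][0] = √(1) = 1.
  L[1][0] = (2) / L[0][0] = 2.
Step 2: L[1][1] = √(16) = 4.
  L[2][0] = (-3) / L[0][0] = -3.
  L[2][1] = (-4) / L[1][1] = -1.
Step 3: L[2][2] = √(1) = 1.

L[2][0] = -3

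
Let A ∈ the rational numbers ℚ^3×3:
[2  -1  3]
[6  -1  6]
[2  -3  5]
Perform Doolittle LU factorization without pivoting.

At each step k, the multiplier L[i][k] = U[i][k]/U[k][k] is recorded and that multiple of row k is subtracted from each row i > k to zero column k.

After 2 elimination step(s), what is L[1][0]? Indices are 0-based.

L[1][0] = 3

k=0: U[0][0]=2
  eliminate (1,0): mult=3, new row 1: (0, 2, -3); set L[1][0]=3
  eliminate (2,0): mult=1, new row 2: (0, -2, 2); set L[2][0]=1
k=1: U[1][1]=2
  eliminate (2,1): mult=-1, new row 2: (0, 0, -1); set L[2][1]=-1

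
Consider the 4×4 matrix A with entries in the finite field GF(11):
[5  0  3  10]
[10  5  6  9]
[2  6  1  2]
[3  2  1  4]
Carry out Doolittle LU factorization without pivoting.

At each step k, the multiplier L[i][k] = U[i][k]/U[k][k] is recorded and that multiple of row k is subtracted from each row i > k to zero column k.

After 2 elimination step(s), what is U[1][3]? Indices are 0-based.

U[1][3] = 0

Step 1: pivot at (0,0) is 5.
  row1 ← row1 − (2)·row0  ⇒  L[1][0]=2, U row1=(0, 5, 0, 0)
  row2 ← row2 − (7)·row0  ⇒  L[2][0]=7, U row2=(0, 6, 2, 9)
  row3 ← row3 − (5)·row0  ⇒  L[3][0]=5, U row3=(0, 2, 8, 9)
Step 2: pivot at (1,1) is 5.
  row2 ← row2 − (10)·row1  ⇒  L[2][1]=10, U row2=(0, 0, 2, 9)
  row3 ← row3 − (7)·row1  ⇒  L[3][1]=7, U row3=(0, 0, 8, 9)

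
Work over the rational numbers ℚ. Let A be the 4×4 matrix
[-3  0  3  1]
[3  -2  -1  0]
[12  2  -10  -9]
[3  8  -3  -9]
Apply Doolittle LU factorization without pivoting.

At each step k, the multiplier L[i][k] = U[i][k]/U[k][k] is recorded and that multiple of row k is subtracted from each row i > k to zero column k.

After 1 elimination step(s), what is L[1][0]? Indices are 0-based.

Step 1: pivot at (0,0) is -3.
  row1 ← row1 − (-1)·row0  ⇒  L[1][0]=-1, U row1=(0, -2, 2, 1)
  row2 ← row2 − (-4)·row0  ⇒  L[2][0]=-4, U row2=(0, 2, 2, -5)
  row3 ← row3 − (-1)·row0  ⇒  L[3][0]=-1, U row3=(0, 8, 0, -8)

L[1][0] = -1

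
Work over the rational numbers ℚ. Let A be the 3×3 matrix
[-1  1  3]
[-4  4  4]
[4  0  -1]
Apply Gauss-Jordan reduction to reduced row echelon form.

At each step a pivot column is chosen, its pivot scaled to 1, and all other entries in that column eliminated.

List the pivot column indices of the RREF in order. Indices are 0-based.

pivot columns: 0, 1, 2

step 1: normalize row 0 (÷-1) = (1, -1, -3)
  row 1: subtract -4×row0 = (0, 0, -8)
  row 2: subtract 4×row0 = (0, 4, 11)
step 2: exchange rows 1,2
step 2: normalize row 1 (÷4) = (0, 1, 11/4)
  row 0: subtract -1×row1 = (1, 0, -1/4)
step 3: normalize row 2 (÷-8) = (0, 0, 1)
  row 0: subtract -1/4×row2 = (1, 0, 0)
  row 1: subtract 11/4×row2 = (0, 1, 0)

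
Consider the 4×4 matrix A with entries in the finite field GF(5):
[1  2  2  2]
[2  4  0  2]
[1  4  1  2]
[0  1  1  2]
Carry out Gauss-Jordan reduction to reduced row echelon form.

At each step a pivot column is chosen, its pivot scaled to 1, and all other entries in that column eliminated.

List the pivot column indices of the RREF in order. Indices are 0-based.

pivot columns: 0, 1, 2

step 1: normalize row 0 (÷1) = (1, 2, 2, 2)
  row 1: subtract 2×row0 = (0, 0, 1, 3)
  row 2: subtract 1×row0 = (0, 2, 4, 0)
step 2: exchange rows 1,2
step 2: normalize row 1 (÷2) = (0, 1, 2, 0)
  row 0: subtract 2×row1 = (1, 0, 3, 2)
  row 3: subtract 1×row1 = (0, 0, 4, 2)
step 3: normalize row 2 (÷1) = (0, 0, 1, 3)
  row 0: subtract 3×row2 = (1, 0, 0, 3)
  row 1: subtract 2×row2 = (0, 1, 0, 4)
  row 3: subtract 4×row2 = (0, 0, 0, 0)
skip col 3 (zero from row 3)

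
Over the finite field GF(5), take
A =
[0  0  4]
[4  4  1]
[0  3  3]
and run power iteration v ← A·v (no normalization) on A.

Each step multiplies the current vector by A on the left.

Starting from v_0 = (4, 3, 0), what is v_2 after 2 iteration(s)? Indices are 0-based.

v_2 = (1, 1, 1)

v_0 = (4, 3, 0).
v_1 = A·v_0 = (0, 3, 4).
v_2 = A·v_1 = (1, 1, 1).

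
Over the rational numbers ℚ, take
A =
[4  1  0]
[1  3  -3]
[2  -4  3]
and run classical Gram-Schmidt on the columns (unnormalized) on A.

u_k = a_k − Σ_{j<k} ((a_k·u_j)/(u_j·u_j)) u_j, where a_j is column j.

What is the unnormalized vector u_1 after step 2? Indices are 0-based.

u_1 = (25/21, 64/21, -82/21)

Step 1: u_0 = a_0 = (4, 1, 2).
Step 2: u_1 = a_1 − (-1/21)·u_0 = (25/21, 64/21, -82/21).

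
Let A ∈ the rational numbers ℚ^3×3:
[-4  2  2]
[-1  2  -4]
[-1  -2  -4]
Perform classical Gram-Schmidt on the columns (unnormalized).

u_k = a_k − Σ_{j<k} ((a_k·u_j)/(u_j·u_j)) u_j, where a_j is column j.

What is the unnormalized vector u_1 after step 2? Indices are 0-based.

u_1 = (2/9, 14/9, -22/9)

Step 1: u_0 = a_0 = (-4, -1, -1).
Step 2: u_1 = a_1 − (-4/9)·u_0 = (2/9, 14/9, -22/9).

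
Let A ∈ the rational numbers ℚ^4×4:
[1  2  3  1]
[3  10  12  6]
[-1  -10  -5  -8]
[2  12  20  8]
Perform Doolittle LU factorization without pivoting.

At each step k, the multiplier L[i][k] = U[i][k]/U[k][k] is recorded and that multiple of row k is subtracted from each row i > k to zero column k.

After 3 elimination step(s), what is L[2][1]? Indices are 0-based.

[col 0] pivot 1
  R1 -= 3*R0 → (0, 4, 3, 3)  (L[1][0] := 3)
  R2 -= -1*R0 → (0, -8, -2, -7)  (L[2][0] := -1)
  R3 -= 2*R0 → (0, 8, 14, 6)  (L[3][0] := 2)
[col 1] pivot 4
  R2 -= -2*R1 → (0, 0, 4, -1)  (L[2][1] := -2)
  R3 -= 2*R1 → (0, 0, 8, 0)  (L[3][1] := 2)
[col 2] pivot 4
  R3 -= 2*R2 → (0, 0, 0, 2)  (L[3][2] := 2)

L[2][1] = -2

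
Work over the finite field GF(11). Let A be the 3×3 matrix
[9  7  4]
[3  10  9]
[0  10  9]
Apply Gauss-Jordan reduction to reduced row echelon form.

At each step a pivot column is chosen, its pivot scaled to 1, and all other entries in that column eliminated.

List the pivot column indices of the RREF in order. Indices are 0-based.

pivot(0,0)=9: scale R0 → (1, 2, 9)
  clear (1,0): R1 −= (3)R0 → (0, 4, 4)
pivot(1,1)=4: scale R1 → (0, 1, 1)
  clear (0,1): R0 −= (2)R1 → (1, 0, 7)
  clear (2,1): R2 −= (10)R1 → (0, 0, 10)
pivot(2,2)=10: scale R2 → (0, 0, 1)
  clear (0,2): R0 −= (7)R2 → (1, 0, 0)
  clear (1,2): R1 −= (1)R2 → (0, 1, 0)

pivot columns: 0, 1, 2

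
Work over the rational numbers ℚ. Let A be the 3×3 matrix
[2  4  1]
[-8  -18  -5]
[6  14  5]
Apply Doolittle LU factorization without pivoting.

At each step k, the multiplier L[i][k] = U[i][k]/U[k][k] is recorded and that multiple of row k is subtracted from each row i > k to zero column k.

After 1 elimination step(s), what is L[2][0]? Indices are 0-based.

L[2][0] = 3

[col 0] pivot 2
  R1 -= -4*R0 → (0, -2, -1)  (L[1][0] := -4)
  R2 -= 3*R0 → (0, 2, 2)  (L[2][0] := 3)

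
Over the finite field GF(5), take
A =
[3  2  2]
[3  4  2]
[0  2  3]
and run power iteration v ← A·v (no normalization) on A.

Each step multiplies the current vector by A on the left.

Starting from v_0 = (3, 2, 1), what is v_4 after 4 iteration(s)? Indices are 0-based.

v_0 = (3, 2, 1).
v_1 = A·v_0 = (0, 4, 2).
v_2 = A·v_1 = (2, 0, 4).
v_3 = A·v_2 = (4, 4, 2).
v_4 = A·v_3 = (4, 2, 4).

v_4 = (4, 2, 4)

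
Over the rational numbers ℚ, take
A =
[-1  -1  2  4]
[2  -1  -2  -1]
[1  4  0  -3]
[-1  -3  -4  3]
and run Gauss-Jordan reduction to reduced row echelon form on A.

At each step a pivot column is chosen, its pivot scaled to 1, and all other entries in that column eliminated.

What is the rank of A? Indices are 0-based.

rank = 4

pivot(0,0)=-1: scale R0 → (1, 1, -2, -4)
  clear (1,0): R1 −= (2)R0 → (0, -3, 2, 7)
  clear (2,0): R2 −= (1)R0 → (0, 3, 2, 1)
  clear (3,0): R3 −= (-1)R0 → (0, -2, -6, -1)
pivot(1,1)=-3: scale R1 → (0, 1, -2/3, -7/3)
  clear (0,1): R0 −= (1)R1 → (1, 0, -4/3, -5/3)
  clear (2,1): R2 −= (3)R1 → (0, 0, 4, 8)
  clear (3,1): R3 −= (-2)R1 → (0, 0, -22/3, -17/3)
pivot(2,2)=4: scale R2 → (0, 0, 1, 2)
  clear (0,2): R0 −= (-4/3)R2 → (1, 0, 0, 1)
  clear (1,2): R1 −= (-2/3)R2 → (0, 1, 0, -1)
  clear (3,2): R3 −= (-22/3)R2 → (0, 0, 0, 9)
pivot(3,3)=9: scale R3 → (0, 0, 0, 1)
  clear (0,3): R0 −= (1)R3 → (1, 0, 0, 0)
  clear (1,3): R1 −= (-1)R3 → (0, 1, 0, 0)
  clear (2,3): R2 −= (2)R3 → (0, 0, 1, 0)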